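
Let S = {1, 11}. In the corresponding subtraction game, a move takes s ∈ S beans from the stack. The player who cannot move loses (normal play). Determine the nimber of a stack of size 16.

0

G(0) = 0
G(1) = mex{0} = 1
G(2) = mex{1} = 0
G(3) = mex{0} = 1
G(4) = mex{1} = 0
G(5) = mex{0} = 1
G(6) = mex{1} = 0
G(7) = mex{0} = 1
G(8) = mex{1} = 0
G(9) = mex{0} = 1
G(10) = mex{1} = 0
G(11) = mex{0,0} = 1
G(12) = mex{1,1} = 0
G(13) = mex{0,0} = 1
G(14) = mex{1,1} = 0
G(15) = mex{0,0} = 1
G(16) = mex{1,1} = 0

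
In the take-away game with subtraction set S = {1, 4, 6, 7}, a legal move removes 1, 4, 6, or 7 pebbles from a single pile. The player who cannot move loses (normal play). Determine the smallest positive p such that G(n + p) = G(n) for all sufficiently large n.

G(0) = 0
G(1) = mex{0} = 1
G(2) = mex{1} = 0
G(3) = mex{0} = 1
G(4) = mex{1,0} = 2
G(5) = mex{2,1} = 0
G(6) = mex{0,0,0} = 1
G(7) = mex{1,1,1,0} = 2
G(8) = mex{2,2,0,1} = 3
G(9) = mex{3,0,1,0} = 2
G(10) = mex{2,1,2,1} = 0
G(11) = mex{0,2,0,2} = 1
G(12) = mex{1,3,1,0} = 2
G(13) = mex{2,2,2,1} = 0
G(14) = mex{0,0,3,2} = 1
G(15) = mex{1,1,2,3} = 0
G(16) = mex{0,2,0,2} = 1
G(17) = mex{1,0,1,0} = 2
G(18) = mex{2,1,2,1} = 0
G(19) = mex{0,0,0,2} = 1
G(20) = mex{1,1,1,0} = 2
G(21) = mex{2,2,0,1} = 3
G(22) = mex{3,0,1,0} = 2
G(23) = mex{2,1,2,1} = 0
G(24) = mex{0,2,0,2} = 1
G(25) = mex{1,3,1,0} = 2
G(26) = mex{2,2,2,1} = 0
G(27) = mex{0,0,3,2} = 1
G(n+13) = G(n) holds for n = 0,…,6 (a full window of length max(S) = 7), so the sequence is purely periodic with period 13.

13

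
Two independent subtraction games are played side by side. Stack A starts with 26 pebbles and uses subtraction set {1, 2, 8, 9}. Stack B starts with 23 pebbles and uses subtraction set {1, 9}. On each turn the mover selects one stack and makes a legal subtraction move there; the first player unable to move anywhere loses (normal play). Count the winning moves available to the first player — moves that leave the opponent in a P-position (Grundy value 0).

Stack A, S = {1, 2, 8, 9}:
n :  0  1  2  3  4  5  6  7  8  9 10 11 12 13 14 15 16 17 18 19 20 21 22 23 24 25 26
G :  0  1  2  0  1  2  0  1  2  3  0  1  2  0  1  2  0  1  2  3  0  1  2  0  1  2  0
G_A(26) = 0.
Stack B, S = {1, 9}:
G(0) = 0
G(1) = mex{0} = 1
G(2) = mex{1} = 0
G(3) = mex{0} = 1
G(4) = mex{1} = 0
G(5) = mex{0} = 1
G(6) = mex{1} = 0
G(7) = mex{0} = 1
G(8) = mex{1} = 0
G(9) = mex{0,0} = 1
G(10) = mex{1,1} = 0
G(11) = mex{0,0} = 1
G(12) = mex{1,1} = 0
G(13) = mex{0,0} = 1
G(14) = mex{1,1} = 0
G(15) = mex{0,0} = 1
G(16) = mex{1,1} = 0
G(17) = mex{0,0} = 1
G(18) = mex{1,1} = 0
G(19) = mex{0,0} = 1
G(20) = mex{1,1} = 0
G(21) = mex{0,0} = 1
G(22) = mex{1,1} = 0
G(23) = mex{0,0} = 1
G_B(23) = 1.
Combined Grundy value = 0 ⊕ 1 = 1.
A winning move leaves total XOR = 0, i.e. changes one component's Grundy value g to g ⊕ X where X is the current total.
Stack A: need g' = 0⊕1 = 1. Options: 26−1→G=2, 26−2→G=1, 26−8→G=2, 26−9→G=1. Hits: 2.
Stack B: need g' = 1⊕1 = 0. Options: 23−1→G=0, 23−9→G=0. Hits: 2.

4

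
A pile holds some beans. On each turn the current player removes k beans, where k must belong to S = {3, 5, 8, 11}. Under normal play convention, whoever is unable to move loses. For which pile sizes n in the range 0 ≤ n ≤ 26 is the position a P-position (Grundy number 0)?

G(0) = 0
G(1) = mex{} = 0
G(2) = mex{} = 0
G(3) = mex{0} = 1
G(4) = mex{0} = 1
G(5) = mex{0,0} = 1
G(6) = mex{1,0} = 2
G(7) = mex{1,0} = 2
G(8) = mex{1,1,0} = 2
G(9) = mex{2,1,0} = 3
G(10) = mex{2,1,0} = 3
G(11) = mex{2,2,1,0} = 3
G(12) = mex{3,2,1,0} = 4
G(13) = mex{3,2,1,0} = 4
G(14) = mex{3,3,2,1} = 0
G(15) = mex{4,3,2,1} = 0
G(16) = mex{4,3,2,1} = 0
G(17) = mex{0,4,3,2} = 1
G(18) = mex{0,4,3,2} = 1
G(19) = mex{0,0,3,2} = 1
G(20) = mex{1,0,4,3} = 2
G(21) = mex{1,0,4,3} = 2
G(22) = mex{1,1,0,3} = 2
G(23) = mex{2,1,0,4} = 3
G(24) = mex{2,1,0,4} = 3
G(25) = mex{2,2,1,0} = 3
G(26) = mex{3,2,1,0} = 4
P-positions are exactly the n with G(n) = 0.

0, 1, 2, 14, 15, 16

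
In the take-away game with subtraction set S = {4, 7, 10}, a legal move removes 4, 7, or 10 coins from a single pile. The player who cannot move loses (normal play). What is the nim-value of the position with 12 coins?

G(0) = 0
G(1) = mex{} = 0
G(2) = mex{} = 0
G(3) = mex{} = 0
G(4) = mex{0} = 1
G(5) = mex{0} = 1
G(6) = mex{0} = 1
G(7) = mex{0,0} = 1
G(8) = mex{1,0} = 2
G(9) = mex{1,0} = 2
G(10) = mex{1,0,0} = 2
G(11) = mex{1,1,0} = 2
G(12) = mex{2,1,0} = 3

3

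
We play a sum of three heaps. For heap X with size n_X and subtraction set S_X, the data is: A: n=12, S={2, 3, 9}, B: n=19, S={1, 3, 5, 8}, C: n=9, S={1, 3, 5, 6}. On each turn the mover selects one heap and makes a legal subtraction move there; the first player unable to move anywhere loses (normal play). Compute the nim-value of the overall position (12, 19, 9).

3

Heap A, S = {2, 3, 9}:
n :  0  1  2  3  4  5  6  7  8  9 10 11 12
G :  0  0  1  1  2  0  0  1  1  2  2  0  0
G_A(12) = 0.
Heap B, S = {1, 3, 5, 8}:
G(0) = 0
G(1) = mex{0} = 1
G(2) = mex{1} = 0
G(3) = mex{0,0} = 1
G(4) = mex{1,1} = 0
G(5) = mex{0,0,0} = 1
G(6) = mex{1,1,1} = 0
G(7) = mex{0,0,0} = 1
G(8) = mex{1,1,1,0} = 2
G(9) = mex{2,0,0,1} = 3
G(10) = mex{3,1,1,0} = 2
G(11) = mex{2,2,0,1} = 3
G(12) = mex{3,3,1,0} = 2
G(13) = mex{2,2,2,1} = 0
G(14) = mex{0,3,3,0} = 1
G(15) = mex{1,2,2,1} = 0
G(16) = mex{0,0,3,2} = 1
G(17) = mex{1,1,2,3} = 0
G(18) = mex{0,0,0,2} = 1
G(19) = mex{1,1,1,3} = 0
G_B(19) = 0.
Heap C, S = {1, 3, 5, 6}:
G(0) = 0
G(1) = mex{0} = 1
G(2) = mex{1} = 0
G(3) = mex{0,0} = 1
G(4) = mex{1,1} = 0
G(5) = mex{0,0,0} = 1
G(6) = mex{1,1,1,0} = 2
G(7) = mex{2,0,0,1} = 3
G(8) = mex{3,1,1,0} = 2
G(9) = mex{2,2,0,1} = 3
G_C(9) = 3.
Combined Grundy value = 0 ⊕ 0 ⊕ 3 = 3.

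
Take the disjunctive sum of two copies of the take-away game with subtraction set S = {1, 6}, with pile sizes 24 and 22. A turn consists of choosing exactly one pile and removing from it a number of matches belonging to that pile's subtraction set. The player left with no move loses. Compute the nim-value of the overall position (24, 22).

All piles use S = {1, 6}:
n :  0  1  2  3  4  5  6  7  8  9 10 11 12 13 14 15 16 17 18 19 20 21 22 23 24
G :  0  1  0  1  0  1  2  0  1  0  1  0  1  2  0  1  0  1  0  1  2  0  1  0  1
Pile A: G(24) = 1.
Pile B: G(22) = 1.
Combined Grundy value = 1 ⊕ 1 = 0.

0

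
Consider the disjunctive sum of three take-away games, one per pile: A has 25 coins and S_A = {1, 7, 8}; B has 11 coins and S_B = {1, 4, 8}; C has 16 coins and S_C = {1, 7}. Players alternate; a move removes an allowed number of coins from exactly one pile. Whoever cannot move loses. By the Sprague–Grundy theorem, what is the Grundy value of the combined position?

0

Pile A, S = {1, 7, 8}:
n :  0  1  2  3  4  5  6  7  8  9 10 11 12 13 14 15 16 17 18 19 20 21 22 23 24 25
G :  0  1  0  1  0  1  0  1  2  3  2  3  2  3  2  0  1  0  1  0  1  0  1  2  3  2
G_A(25) = 2.
Pile B, S = {1, 4, 8}:
n :  0  1  2  3  4  5  6  7  8  9 10 11
G :  0  1  0  1  2  0  1  0  1  2  3  2
G_B(11) = 2.
Pile C, S = {1, 7}:
G(0) = 0
G(1) = mex{0} = 1
G(2) = mex{1} = 0
G(3) = mex{0} = 1
G(4) = mex{1} = 0
G(5) = mex{0} = 1
G(6) = mex{1} = 0
G(7) = mex{0,0} = 1
G(8) = mex{1,1} = 0
G(9) = mex{0,0} = 1
G(10) = mex{1,1} = 0
G(11) = mex{0,0} = 1
G(12) = mex{1,1} = 0
G(13) = mex{0,0} = 1
G(14) = mex{1,1} = 0
G(15) = mex{0,0} = 1
G(16) = mex{1,1} = 0
G_C(16) = 0.
Combined Grundy value = 2 ⊕ 2 ⊕ 0 = 0.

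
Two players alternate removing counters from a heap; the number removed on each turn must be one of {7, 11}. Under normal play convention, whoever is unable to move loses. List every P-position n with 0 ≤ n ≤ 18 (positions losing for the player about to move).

0, 1, 2, 3, 4, 5, 6, 18

G(0) = 0
G(1) = mex{} = 0
G(2) = mex{} = 0
G(3) = mex{} = 0
G(4) = mex{} = 0
G(5) = mex{} = 0
G(6) = mex{} = 0
G(7) = mex{0} = 1
G(8) = mex{0} = 1
G(9) = mex{0} = 1
G(10) = mex{0} = 1
G(11) = mex{0,0} = 1
G(12) = mex{0,0} = 1
G(13) = mex{0,0} = 1
G(14) = mex{1,0} = 2
G(15) = mex{1,0} = 2
G(16) = mex{1,0} = 2
G(17) = mex{1,0} = 2
G(18) = mex{1,1} = 0
P-positions are exactly the n with G(n) = 0.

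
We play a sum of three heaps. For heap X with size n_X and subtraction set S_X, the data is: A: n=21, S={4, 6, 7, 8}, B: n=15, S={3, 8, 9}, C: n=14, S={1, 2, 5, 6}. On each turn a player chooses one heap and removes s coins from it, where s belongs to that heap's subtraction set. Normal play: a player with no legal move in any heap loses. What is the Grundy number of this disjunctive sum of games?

Heap A, S = {4, 6, 7, 8}:
G(0) = 0
G(1) = mex{} = 0
G(2) = mex{} = 0
G(3) = mex{} = 0
G(4) = mex{0} = 1
G(5) = mex{0} = 1
G(6) = mex{0,0} = 1
G(7) = mex{0,0,0} = 1
G(8) = mex{1,0,0,0} = 2
G(9) = mex{1,0,0,0} = 2
G(10) = mex{1,1,0,0} = 2
G(11) = mex{1,1,1,0} = 2
G(12) = mex{2,1,1,1} = 0
G(13) = mex{2,1,1,1} = 0
G(14) = mex{2,2,1,1} = 0
G(15) = mex{2,2,2,1} = 0
G(16) = mex{0,2,2,2} = 1
G(17) = mex{0,2,2,2} = 1
G(18) = mex{0,0,2,2} = 1
G(19) = mex{0,0,0,2} = 1
G(20) = mex{1,0,0,0} = 2
G(21) = mex{1,0,0,0} = 2
G_A(21) = 2.
Heap B, S = {3, 8, 9}:
n :  0  1  2  3  4  5  6  7  8  9 10 11 12 13 14 15
G :  0  0  0  1  1  1  0  0  2  1  1  3  0  0  2  1
G_B(15) = 1.
Heap C, S = {1, 2, 5, 6}:
G(0) = 0
G(1) = mex{0} = 1
G(2) = mex{1,0} = 2
G(3) = mex{2,1} = 0
G(4) = mex{0,2} = 1
G(5) = mex{1,0,0} = 2
G(6) = mex{2,1,1,0} = 3
G(7) = mex{3,2,2,1} = 0
G(8) = mex{0,3,0,2} = 1
G(9) = mex{1,0,1,0} = 2
G(10) = mex{2,1,2,1} = 0
G(11) = mex{0,2,3,2} = 1
G(12) = mex{1,0,0,3} = 2
G(13) = mex{2,1,1,0} = 3
G(14) = mex{3,2,2,1} = 0
G_C(14) = 0.
Combined Grundy value = 2 ⊕ 1 ⊕ 0 = 3.

3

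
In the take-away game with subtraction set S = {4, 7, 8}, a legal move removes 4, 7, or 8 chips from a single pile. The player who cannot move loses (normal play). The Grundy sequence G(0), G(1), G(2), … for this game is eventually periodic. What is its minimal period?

12

n :  0  1  2  3  4  5  6  7  8  9 10 11 12 13 14 15 16 17 18 19 20 21 22 23 24 25
G :  0  0  0  0  1  1  1  1  2  2  2  2  0  0  0  0  1  1  1  1  2  2  2  2  0  0
G(n+12) = G(n) holds for n = 0,…,7 (a full window of length max(S) = 8), so the sequence is purely periodic with period 12.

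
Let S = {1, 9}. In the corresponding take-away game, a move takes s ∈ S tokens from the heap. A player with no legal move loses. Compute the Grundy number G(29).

G(0) = 0
G(1) = mex{0} = 1
G(2) = mex{1} = 0
G(3) = mex{0} = 1
G(4) = mex{1} = 0
G(5) = mex{0} = 1
G(6) = mex{1} = 0
G(7) = mex{0} = 1
G(8) = mex{1} = 0
G(9) = mex{0,0} = 1
G(10) = mex{1,1} = 0
G(11) = mex{0,0} = 1
G(12) = mex{1,1} = 0
G(13) = mex{0,0} = 1
G(14) = mex{1,1} = 0
G(15) = mex{0,0} = 1
G(16) = mex{1,1} = 0
G(17) = mex{0,0} = 1
G(18) = mex{1,1} = 0
G(19) = mex{0,0} = 1
G(20) = mex{1,1} = 0
G(21) = mex{0,0} = 1
G(22) = mex{1,1} = 0
G(23) = mex{0,0} = 1
G(24) = mex{1,1} = 0
G(25) = mex{0,0} = 1
G(26) = mex{1,1} = 0
G(27) = mex{0,0} = 1
G(28) = mex{1,1} = 0
G(29) = mex{0,0} = 1

1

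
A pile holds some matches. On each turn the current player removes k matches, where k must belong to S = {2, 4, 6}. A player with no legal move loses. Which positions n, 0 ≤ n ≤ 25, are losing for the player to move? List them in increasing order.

0, 1, 8, 9, 16, 17, 24, 25

G(0) = 0
G(1) = mex{} = 0
G(2) = mex{0} = 1
G(3) = mex{0} = 1
G(4) = mex{1,0} = 2
G(5) = mex{1,0} = 2
G(6) = mex{2,1,0} = 3
G(7) = mex{2,1,0} = 3
G(8) = mex{3,2,1} = 0
G(9) = mex{3,2,1} = 0
G(10) = mex{0,3,2} = 1
G(11) = mex{0,3,2} = 1
G(12) = mex{1,0,3} = 2
G(13) = mex{1,0,3} = 2
G(14) = mex{2,1,0} = 3
G(15) = mex{2,1,0} = 3
G(16) = mex{3,2,1} = 0
G(17) = mex{3,2,1} = 0
G(18) = mex{0,3,2} = 1
G(19) = mex{0,3,2} = 1
G(20) = mex{1,0,3} = 2
G(21) = mex{1,0,3} = 2
G(22) = mex{2,1,0} = 3
G(23) = mex{2,1,0} = 3
G(24) = mex{3,2,1} = 0
G(25) = mex{3,2,1} = 0
P-positions are exactly the n with G(n) = 0.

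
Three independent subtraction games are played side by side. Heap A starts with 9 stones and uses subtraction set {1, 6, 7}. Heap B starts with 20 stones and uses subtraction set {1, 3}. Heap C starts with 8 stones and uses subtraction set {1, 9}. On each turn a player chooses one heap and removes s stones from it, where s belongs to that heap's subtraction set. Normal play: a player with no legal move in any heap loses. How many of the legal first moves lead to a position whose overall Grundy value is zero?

1

Heap A, S = {1, 6, 7}:
G(0) = 0
G(1) = mex{0} = 1
G(2) = mex{1} = 0
G(3) = mex{0} = 1
G(4) = mex{1} = 0
G(5) = mex{0} = 1
G(6) = mex{1,0} = 2
G(7) = mex{2,1,0} = 3
G(8) = mex{3,0,1} = 2
G(9) = mex{2,1,0} = 3
G_A(9) = 3.
Heap B, S = {1, 3}:
G(0) = 0
G(1) = mex{0} = 1
G(2) = mex{1} = 0
G(3) = mex{0,0} = 1
G(4) = mex{1,1} = 0
G(5) = mex{0,0} = 1
G(6) = mex{1,1} = 0
G(7) = mex{0,0} = 1
G(8) = mex{1,1} = 0
G(9) = mex{0,0} = 1
G(10) = mex{1,1} = 0
G(11) = mex{0,0} = 1
G(12) = mex{1,1} = 0
G(13) = mex{0,0} = 1
G(14) = mex{1,1} = 0
G(15) = mex{0,0} = 1
G(16) = mex{1,1} = 0
G(17) = mex{0,0} = 1
G(18) = mex{1,1} = 0
G(19) = mex{0,0} = 1
G(20) = mex{1,1} = 0
G_B(20) = 0.
Heap C, S = {1, 9}:
G(0) = 0
G(1) = mex{0} = 1
G(2) = mex{1} = 0
G(3) = mex{0} = 1
G(4) = mex{1} = 0
G(5) = mex{0} = 1
G(6) = mex{1} = 0
G(7) = mex{0} = 1
G(8) = mex{1} = 0
G_C(8) = 0.
Combined Grundy value = 3 ⊕ 0 ⊕ 0 = 3.
A winning move leaves total XOR = 0, i.e. changes one component's Grundy value g to g ⊕ X where X is the current total.
Heap A: need g' = 3⊕3 = 0. Options: 9−1→G=2, 9−6→G=1, 9−7→G=0. Hits: 1.
Heap B: need g' = 0⊕3 = 3. Options: 20−1→G=1, 20−3→G=1. Hits: 0.
Heap C: need g' = 0⊕3 = 3. Options: 8−1→G=1. Hits: 0.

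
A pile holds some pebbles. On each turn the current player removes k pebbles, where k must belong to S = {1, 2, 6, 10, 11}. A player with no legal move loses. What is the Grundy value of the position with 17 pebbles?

G(0) = 0
G(1) = mex{0} = 1
G(2) = mex{1,0} = 2
G(3) = mex{2,1} = 0
G(4) = mex{0,2} = 1
G(5) = mex{1,0} = 2
G(6) = mex{2,1,0} = 3
G(7) = mex{3,2,1} = 0
G(8) = mex{0,3,2} = 1
G(9) = mex{1,0,0} = 2
G(10) = mex{2,1,1,0} = 3
G(11) = mex{3,2,2,1,0} = 4
G(12) = mex{4,3,3,2,1} = 0
G(13) = mex{0,4,0,0,2} = 1
G(14) = mex{1,0,1,1,0} = 2
G(15) = mex{2,1,2,2,1} = 0
G(16) = mex{0,2,3,3,2} = 1
G(17) = mex{1,0,4,0,3} = 2

2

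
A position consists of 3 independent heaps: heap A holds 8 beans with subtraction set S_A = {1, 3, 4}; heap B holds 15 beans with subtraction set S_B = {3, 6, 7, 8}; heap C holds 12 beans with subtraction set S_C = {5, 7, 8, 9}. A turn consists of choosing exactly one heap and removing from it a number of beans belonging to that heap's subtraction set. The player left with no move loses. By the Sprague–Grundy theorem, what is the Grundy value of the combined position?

2

Heap A, S = {1, 3, 4}:
G(0) = 0
G(1) = mex{0} = 1
G(2) = mex{1} = 0
G(3) = mex{0,0} = 1
G(4) = mex{1,1,0} = 2
G(5) = mex{2,0,1} = 3
G(6) = mex{3,1,0} = 2
G(7) = mex{2,2,1} = 0
G(8) = mex{0,3,2} = 1
G_A(8) = 1.
Heap B, S = {3, 6, 7, 8}:
G(0) = 0
G(1) = mex{} = 0
G(2) = mex{} = 0
G(3) = mex{0} = 1
G(4) = mex{0} = 1
G(5) = mex{0} = 1
G(6) = mex{1,0} = 2
G(7) = mex{1,0,0} = 2
G(8) = mex{1,0,0,0} = 2
G(9) = mex{2,1,0,0} = 3
G(10) = mex{2,1,1,0} = 3
G(11) = mex{2,1,1,1} = 0
G(12) = mex{3,2,1,1} = 0
G(13) = mex{3,2,2,1} = 0
G(14) = mex{0,2,2,2} = 1
G(15) = mex{0,3,2,2} = 1
G_B(15) = 1.
Heap C, S = {5, 7, 8, 9}:
G(0) = 0
G(1) = mex{} = 0
G(2) = mex{} = 0
G(3) = mex{} = 0
G(4) = mex{} = 0
G(5) = mex{0} = 1
G(6) = mex{0} = 1
G(7) = mex{0,0} = 1
G(8) = mex{0,0,0} = 1
G(9) = mex{0,0,0,0} = 1
G(10) = mex{1,0,0,0} = 2
G(11) = mex{1,0,0,0} = 2
G(12) = mex{1,1,0,0} = 2
G_C(12) = 2.
Combined Grundy value = 1 ⊕ 1 ⊕ 2 = 2.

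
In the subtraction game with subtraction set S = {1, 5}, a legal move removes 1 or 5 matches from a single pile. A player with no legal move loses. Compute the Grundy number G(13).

G(0) = 0
G(1) = mex{0} = 1
G(2) = mex{1} = 0
G(3) = mex{0} = 1
G(4) = mex{1} = 0
G(5) = mex{0,0} = 1
G(6) = mex{1,1} = 0
G(7) = mex{0,0} = 1
G(8) = mex{1,1} = 0
G(9) = mex{0,0} = 1
G(10) = mex{1,1} = 0
G(11) = mex{0,0} = 1
G(12) = mex{1,1} = 0
G(13) = mex{0,0} = 1

1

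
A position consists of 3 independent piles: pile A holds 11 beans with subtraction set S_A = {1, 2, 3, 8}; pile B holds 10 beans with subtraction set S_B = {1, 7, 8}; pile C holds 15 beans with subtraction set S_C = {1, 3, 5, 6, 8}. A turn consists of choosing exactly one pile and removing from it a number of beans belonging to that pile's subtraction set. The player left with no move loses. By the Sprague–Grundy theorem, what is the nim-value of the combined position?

Pile A, S = {1, 2, 3, 8}:
n :  0  1  2  3  4  5  6  7  8  9 10 11
G :  0  1  2  3  0  1  2  3  4  0  1  2
G_A(11) = 2.
Pile B, S = {1, 7, 8}:
G(0) = 0
G(1) = mex{0} = 1
G(2) = mex{1} = 0
G(3) = mex{0} = 1
G(4) = mex{1} = 0
G(5) = mex{0} = 1
G(6) = mex{1} = 0
G(7) = mex{0,0} = 1
G(8) = mex{1,1,0} = 2
G(9) = mex{2,0,1} = 3
G(10) = mex{3,1,0} = 2
G_B(10) = 2.
Pile C, S = {1, 3, 5, 6, 8}:
n :  0  1  2  3  4  5  6  7  8  9 10 11 12 13 14 15
G :  0  1  0  1  0  1  2  3  2  3  2  0  1  0  1  0
G_C(15) = 0.
Combined Grundy value = 2 ⊕ 2 ⊕ 0 = 0.

0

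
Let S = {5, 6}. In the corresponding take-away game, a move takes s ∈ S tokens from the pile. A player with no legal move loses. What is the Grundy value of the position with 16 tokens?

n :  0  1  2  3  4  5  6  7  8  9 10 11 12 13 14 15 16
G :  0  0  0  0  0  1  1  1  1  1  2  0  0  0  0  0  1

1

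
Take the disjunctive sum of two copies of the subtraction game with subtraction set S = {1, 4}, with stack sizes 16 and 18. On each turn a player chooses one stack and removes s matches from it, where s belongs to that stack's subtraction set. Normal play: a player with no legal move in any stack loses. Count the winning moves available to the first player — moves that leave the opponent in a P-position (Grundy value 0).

All stacks use S = {1, 4}:
G(0) = 0
G(1) = mex{0} = 1
G(2) = mex{1} = 0
G(3) = mex{0} = 1
G(4) = mex{1,0} = 2
G(5) = mex{2,1} = 0
G(6) = mex{0,0} = 1
G(7) = mex{1,1} = 0
G(8) = mex{0,2} = 1
G(9) = mex{1,0} = 2
G(10) = mex{2,1} = 0
G(11) = mex{0,0} = 1
G(12) = mex{1,1} = 0
G(13) = mex{0,2} = 1
G(14) = mex{1,0} = 2
G(15) = mex{2,1} = 0
G(16) = mex{0,0} = 1
G(17) = mex{1,1} = 0
G(18) = mex{0,2} = 1
Stack A: G(16) = 1.
Stack B: G(18) = 1.
Combined Grundy value = 1 ⊕ 1 = 0.
A winning move leaves total XOR = 0, i.e. changes one component's Grundy value g to g ⊕ X where X is the current total.
Stack A: target g' = 1⊕0 = 1, but every legal move changes the Grundy value (mex property), so 0 moves.
Stack B: target g' = 1⊕0 = 1, but every legal move changes the Grundy value (mex property), so 0 moves.

0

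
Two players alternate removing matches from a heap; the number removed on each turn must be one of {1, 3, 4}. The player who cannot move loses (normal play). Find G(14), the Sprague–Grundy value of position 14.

n :  0  1  2  3  4  5  6  7  8  9 10 11 12 13 14
G :  0  1  0  1  2  3  2  0  1  0  1  2  3  2  0

0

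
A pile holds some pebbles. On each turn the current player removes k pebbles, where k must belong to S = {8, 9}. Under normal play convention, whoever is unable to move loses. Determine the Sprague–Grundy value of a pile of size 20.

G(0) = 0
G(1) = mex{} = 0
G(2) = mex{} = 0
G(3) = mex{} = 0
G(4) = mex{} = 0
G(5) = mex{} = 0
G(6) = mex{} = 0
G(7) = mex{} = 0
G(8) = mex{0} = 1
G(9) = mex{0,0} = 1
G(10) = mex{0,0} = 1
G(11) = mex{0,0} = 1
G(12) = mex{0,0} = 1
G(13) = mex{0,0} = 1
G(14) = mex{0,0} = 1
G(15) = mex{0,0} = 1
G(16) = mex{1,0} = 2
G(17) = mex{1,1} = 0
G(18) = mex{1,1} = 0
G(19) = mex{1,1} = 0
G(20) = mex{1,1} = 0

0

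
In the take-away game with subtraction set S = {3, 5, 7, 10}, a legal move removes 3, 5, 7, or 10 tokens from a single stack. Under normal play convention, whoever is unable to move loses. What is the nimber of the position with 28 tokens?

0

n :  0  1  2  3  4  5  6  7  8  9 10 11 12 13 14 15 16 17 18 19 20 21 22 23 24 25 26 27 28
G :  0  0  0  1  1  1  2  2  2  3  3  3  4  0  0  0  1  1  1  2  2  2  3  3  3  4  0  0  0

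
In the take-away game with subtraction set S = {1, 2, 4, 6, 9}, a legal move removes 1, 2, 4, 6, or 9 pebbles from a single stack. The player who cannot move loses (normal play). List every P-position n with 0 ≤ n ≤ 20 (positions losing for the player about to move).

G(0) = 0
G(1) = mex{0} = 1
G(2) = mex{1,0} = 2
G(3) = mex{2,1} = 0
G(4) = mex{0,2,0} = 1
G(5) = mex{1,0,1} = 2
G(6) = mex{2,1,2,0} = 3
G(7) = mex{3,2,0,1} = 4
G(8) = mex{4,3,1,2} = 0
G(9) = mex{0,4,2,0,0} = 1
G(10) = mex{1,0,3,1,1} = 2
G(11) = mex{2,1,4,2,2} = 0
G(12) = mex{0,2,0,3,0} = 1
G(13) = mex{1,0,1,4,1} = 2
G(14) = mex{2,1,2,0,2} = 3
G(15) = mex{3,2,0,1,3} = 4
G(16) = mex{4,3,1,2,4} = 0
G(17) = mex{0,4,2,0,0} = 1
G(18) = mex{1,0,3,1,1} = 2
G(19) = mex{2,1,4,2,2} = 0
G(20) = mex{0,2,0,3,0} = 1
P-positions are exactly the n with G(n) = 0.

0, 3, 8, 11, 16, 19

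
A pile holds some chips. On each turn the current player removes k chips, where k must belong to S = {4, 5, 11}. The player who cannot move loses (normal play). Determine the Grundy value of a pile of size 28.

3

n :  0  1  2  3  4  5  6  7  8  9 10 11 12 13 14 15 16 17 18 19 20 21 22 23 24 25 26 27 28
G :  0  0  0  0  1  1  1  1  2  0  0  2  3  1  1  3  0  0  0  0  1  1  1  1  2  0  0  2  3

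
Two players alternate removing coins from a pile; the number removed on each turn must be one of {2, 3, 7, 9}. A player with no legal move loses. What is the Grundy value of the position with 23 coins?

n :  0  1  2  3  4  5  6  7  8  9 10 11 12 13 14 15 16 17 18 19 20 21 22 23
G :  0  0  1  1  2  0  0  1  1  2  2  0  3  1  2  2  0  0  1  1  2  0  0  1

1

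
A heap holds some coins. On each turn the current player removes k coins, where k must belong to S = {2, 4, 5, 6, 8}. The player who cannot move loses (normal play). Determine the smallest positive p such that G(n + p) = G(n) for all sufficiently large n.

G(0) = 0
G(1) = mex{} = 0
G(2) = mex{0} = 1
G(3) = mex{0} = 1
G(4) = mex{1,0} = 2
G(5) = mex{1,0,0} = 2
G(6) = mex{2,1,0,0} = 3
G(7) = mex{2,1,1,0} = 3
G(8) = mex{3,2,1,1,0} = 4
G(9) = mex{3,2,2,1,0} = 4
G(10) = mex{4,3,2,2,1} = 0
G(11) = mex{4,3,3,2,1} = 0
G(12) = mex{0,4,3,3,2} = 1
G(13) = mex{0,4,4,3,2} = 1
G(14) = mex{1,0,4,4,3} = 2
G(15) = mex{1,0,0,4,3} = 2
G(16) = mex{2,1,0,0,4} = 3
G(17) = mex{2,1,1,0,4} = 3
G(18) = mex{3,2,1,1,0} = 4
G(19) = mex{3,2,2,1,0} = 4
G(20) = mex{4,3,2,2,1} = 0
G(21) = mex{4,3,3,2,1} = 0
G(n+10) = G(n) holds for n = 0,…,7 (a full window of length max(S) = 8), so the sequence is purely periodic with period 10.

10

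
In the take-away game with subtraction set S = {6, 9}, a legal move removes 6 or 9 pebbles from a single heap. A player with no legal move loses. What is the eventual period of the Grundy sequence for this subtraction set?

G(0) = 0
G(1) = mex{} = 0
G(2) = mex{} = 0
G(3) = mex{} = 0
G(4) = mex{} = 0
G(5) = mex{} = 0
G(6) = mex{0} = 1
G(7) = mex{0} = 1
G(8) = mex{0} = 1
G(9) = mex{0,0} = 1
G(10) = mex{0,0} = 1
G(11) = mex{0,0} = 1
G(12) = mex{1,0} = 2
G(13) = mex{1,0} = 2
G(14) = mex{1,0} = 2
G(15) = mex{1,1} = 0
G(16) = mex{1,1} = 0
G(17) = mex{1,1} = 0
G(18) = mex{2,1} = 0
G(19) = mex{2,1} = 0
G(20) = mex{2,1} = 0
G(21) = mex{0,2} = 1
G(22) = mex{0,2} = 1
G(23) = mex{0,2} = 1
G(24) = mex{0,0} = 1
G(25) = mex{0,0} = 1
G(26) = mex{0,0} = 1
G(27) = mex{1,0} = 2
G(28) = mex{1,0} = 2
G(29) = mex{1,0} = 2
G(30) = mex{1,1} = 0
G(31) = mex{1,1} = 0
G(n+15) = G(n) holds for n = 0,…,8 (a full window of length max(S) = 9), so the sequence is purely periodic with period 15.

15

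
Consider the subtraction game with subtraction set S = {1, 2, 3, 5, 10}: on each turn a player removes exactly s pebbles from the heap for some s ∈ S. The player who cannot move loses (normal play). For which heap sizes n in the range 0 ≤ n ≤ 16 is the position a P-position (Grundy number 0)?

0, 4, 8, 12, 16

G(0) = 0
G(1) = mex{0} = 1
G(2) = mex{1,0} = 2
G(3) = mex{2,1,0} = 3
G(4) = mex{3,2,1} = 0
G(5) = mex{0,3,2,0} = 1
G(6) = mex{1,0,3,1} = 2
G(7) = mex{2,1,0,2} = 3
G(8) = mex{3,2,1,3} = 0
G(9) = mex{0,3,2,0} = 1
G(10) = mex{1,0,3,1,0} = 2
G(11) = mex{2,1,0,2,1} = 3
G(12) = mex{3,2,1,3,2} = 0
G(13) = mex{0,3,2,0,3} = 1
G(14) = mex{1,0,3,1,0} = 2
G(15) = mex{2,1,0,2,1} = 3
G(16) = mex{3,2,1,3,2} = 0
P-positions are exactly the n with G(n) = 0.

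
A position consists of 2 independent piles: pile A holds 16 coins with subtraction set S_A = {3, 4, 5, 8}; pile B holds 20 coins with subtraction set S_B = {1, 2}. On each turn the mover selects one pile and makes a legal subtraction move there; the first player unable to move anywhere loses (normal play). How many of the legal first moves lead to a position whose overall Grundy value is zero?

2

Pile A, S = {3, 4, 5, 8}:
n :  0  1  2  3  4  5  6  7  8  9 10 11 12 13 14 15 16
G :  0  0  0  1  1  1  2  2  2  3  3  0  0  0  1  1  1
G_A(16) = 1.
Pile B, S = {1, 2}:
G(0) = 0
G(1) = mex{0} = 1
G(2) = mex{1,0} = 2
G(3) = mex{2,1} = 0
G(4) = mex{0,2} = 1
G(5) = mex{1,0} = 2
G(6) = mex{2,1} = 0
G(7) = mex{0,2} = 1
G(8) = mex{1,0} = 2
G(9) = mex{2,1} = 0
G(10) = mex{0,2} = 1
G(11) = mex{1,0} = 2
G(12) = mex{2,1} = 0
G(13) = mex{0,2} = 1
G(14) = mex{1,0} = 2
G(15) = mex{2,1} = 0
G(16) = mex{0,2} = 1
G(17) = mex{1,0} = 2
G(18) = mex{2,1} = 0
G(19) = mex{0,2} = 1
G(20) = mex{1,0} = 2
G_B(20) = 2.
Combined Grundy value = 1 ⊕ 2 = 3.
A winning move leaves total XOR = 0, i.e. changes one component's Grundy value g to g ⊕ X where X is the current total.
Pile A: need g' = 1⊕3 = 2. Options: 16−3→G=0, 16−4→G=0, 16−5→G=0, 16−8→G=2. Hits: 1.
Pile B: need g' = 2⊕3 = 1. Options: 20−1→G=1, 20−2→G=0. Hits: 1.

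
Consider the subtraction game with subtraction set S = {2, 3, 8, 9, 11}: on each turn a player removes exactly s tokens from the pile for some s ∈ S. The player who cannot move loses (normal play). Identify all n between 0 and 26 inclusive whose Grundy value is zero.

0, 1, 5, 6, 18, 19, 23, 24

G(0) = 0
G(1) = mex{} = 0
G(2) = mex{0} = 1
G(3) = mex{0,0} = 1
G(4) = mex{1,0} = 2
G(5) = mex{1,1} = 0
G(6) = mex{2,1} = 0
G(7) = mex{0,2} = 1
G(8) = mex{0,0,0} = 1
G(9) = mex{1,0,0,0} = 2
G(10) = mex{1,1,1,0} = 2
G(11) = mex{2,1,1,1,0} = 3
G(12) = mex{2,2,2,1,0} = 3
G(13) = mex{3,2,0,2,1} = 4
G(14) = mex{3,3,0,0,1} = 2
G(15) = mex{4,3,1,0,2} = 5
G(16) = mex{2,4,1,1,0} = 3
G(17) = mex{5,2,2,1,0} = 3
G(18) = mex{3,5,2,2,1} = 0
G(19) = mex{3,3,3,2,1} = 0
G(20) = mex{0,3,3,3,2} = 1
G(21) = mex{0,0,4,3,2} = 1
G(22) = mex{1,0,2,4,3} = 5
G(23) = mex{1,1,5,2,3} = 0
G(24) = mex{5,1,3,5,4} = 0
G(25) = mex{0,5,3,3,2} = 1
G(26) = mex{0,0,0,3,5} = 1
P-positions are exactly the n with G(n) = 0.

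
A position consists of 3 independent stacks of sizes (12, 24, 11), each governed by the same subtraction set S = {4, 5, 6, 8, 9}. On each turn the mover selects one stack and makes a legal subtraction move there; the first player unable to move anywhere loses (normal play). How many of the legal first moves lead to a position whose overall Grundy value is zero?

7

All stacks use S = {4, 5, 6, 8, 9}:
n :  0  1  2  3  4  5  6  7  8  9 10 11 12 13 14 15 16 17 18 19 20 21 22 23 24
G :  0  0  0  0  1  1  1  1  2  2  2  2  3  0  0  0  0  1  1  1  1  2  2  2  2
Stack A: G(12) = 3.
Stack B: G(24) = 2.
Stack C: G(11) = 2.
Combined Grundy value = 3 ⊕ 2 ⊕ 2 = 3.
A winning move leaves total XOR = 0, i.e. changes one component's Grundy value g to g ⊕ X where X is the current total.
Stack A: need g' = 3⊕3 = 0. Options: 12−4→G=2, 12−5→G=1, 12−6→G=1, 12−8→G=1, 12−9→G=0. Hits: 1.
Stack B: need g' = 2⊕3 = 1. Options: 24−4→G=1, 24−5→G=1, 24−6→G=1, 24−8→G=0, 24−9→G=0. Hits: 3.
Stack C: need g' = 2⊕3 = 1. Options: 11−4→G=1, 11−5→G=1, 11−6→G=1, 11−8→G=0, 11−9→G=0. Hits: 3.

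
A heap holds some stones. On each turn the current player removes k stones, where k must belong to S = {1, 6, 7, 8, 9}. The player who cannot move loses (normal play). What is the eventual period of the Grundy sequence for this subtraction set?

14

n :  0  1  2  3  4  5  6  7  8  9 10 11 12 13 14 15 16 17 18 19 20 21 22 23 24 25 26 27 28 29
G :  0  1  0  1  0  1  2  3  2  3  2  3  4  5  0  1  0  1  0  1  2  3  2  3  2  3  4  5  0  1
G(n+14) = G(n) holds for n = 0,…,8 (a full window of length max(S) = 9), so the sequence is purely periodic with period 14.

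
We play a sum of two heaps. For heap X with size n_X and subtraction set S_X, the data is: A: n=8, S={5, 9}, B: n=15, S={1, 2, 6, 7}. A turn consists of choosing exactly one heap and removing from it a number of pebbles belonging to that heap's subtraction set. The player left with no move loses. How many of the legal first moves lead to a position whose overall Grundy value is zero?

Heap A, S = {5, 9}:
G(0) = 0
G(1) = mex{} = 0
G(2) = mex{} = 0
G(3) = mex{} = 0
G(4) = mex{} = 0
G(5) = mex{0} = 1
G(6) = mex{0} = 1
G(7) = mex{0} = 1
G(8) = mex{0} = 1
G_A(8) = 1.
Heap B, S = {1, 2, 6, 7}:
n :  0  1  2  3  4  5  6  7  8  9 10 11 12 13 14 15
G :  0  1  2  0  1  2  3  4  0  1  2  0  1  2  3  4
G_B(15) = 4.
Combined Grundy value = 1 ⊕ 4 = 5.
A winning move leaves total XOR = 0, i.e. changes one component's Grundy value g to g ⊕ X where X is the current total.
Heap A: need g' = 1⊕5 = 4. Options: 8−5→G=0. Hits: 0.
Heap B: need g' = 4⊕5 = 1. Options: 15−1→G=3, 15−2→G=2, 15−6→G=1, 15−7→G=0. Hits: 1.

1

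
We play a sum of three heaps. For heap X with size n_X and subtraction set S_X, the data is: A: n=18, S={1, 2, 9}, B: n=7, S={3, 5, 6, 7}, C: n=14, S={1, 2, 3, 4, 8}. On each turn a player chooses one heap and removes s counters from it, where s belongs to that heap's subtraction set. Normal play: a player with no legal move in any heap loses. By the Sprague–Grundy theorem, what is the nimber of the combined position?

4

Heap A, S = {1, 2, 9}:
n :  0  1  2  3  4  5  6  7  8  9 10 11 12 13 14 15 16 17 18
G :  0  1  2  0  1  2  0  1  2  3  0  1  2  0  1  2  0  1  2
G_A(18) = 2.
Heap B, S = {3, 5, 6, 7}:
n : 0 1 2 3 4 5 6 7
G : 0 0 0 1 1 1 2 2
G_B(7) = 2.
Heap C, S = {1, 2, 3, 4, 8}:
G(0) = 0
G(1) = mex{0} = 1
G(2) = mex{1,0} = 2
G(3) = mex{2,1,0} = 3
G(4) = mex{3,2,1,0} = 4
G(5) = mex{4,3,2,1} = 0
G(6) = mex{0,4,3,2} = 1
G(7) = mex{1,0,4,3} = 2
G(8) = mex{2,1,0,4,0} = 3
G(9) = mex{3,2,1,0,1} = 4
G(10) = mex{4,3,2,1,2} = 0
G(11) = mex{0,4,3,2,3} = 1
G(12) = mex{1,0,4,3,4} = 2
G(13) = mex{2,1,0,4,0} = 3
G(14) = mex{3,2,1,0,1} = 4
G_C(14) = 4.
Combined Grundy value = 2 ⊕ 2 ⊕ 4 = 4.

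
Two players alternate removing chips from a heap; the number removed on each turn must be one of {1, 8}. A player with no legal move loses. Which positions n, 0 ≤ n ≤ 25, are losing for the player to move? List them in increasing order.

n :  0  1  2  3  4  5  6  7  8  9 10 11 12 13 14 15 16 17 18 19 20 21 22 23 24 25
G :  0  1  0  1  0  1  0  1  2  0  1  0  1  0  1  0  1  2  0  1  0  1  0  1  0  1
P-positions are exactly the n with G(n) = 0.

0, 2, 4, 6, 9, 11, 13, 15, 18, 20, 22, 24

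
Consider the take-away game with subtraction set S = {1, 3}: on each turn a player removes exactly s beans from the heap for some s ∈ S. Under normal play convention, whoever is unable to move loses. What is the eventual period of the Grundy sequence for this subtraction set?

2

G(0) = 0
G(1) = mex{0} = 1
G(2) = mex{1} = 0
G(3) = mex{0,0} = 1
G(4) = mex{1,1} = 0
G(5) = mex{0,0} = 1
G(6) = mex{1,1} = 0
G(7) = mex{0,0} = 1
G(8) = mex{1,1} = 0
G(9) = mex{0,0} = 1
G(10) = mex{1,1} = 0
G(11) = mex{0,0} = 1
G(12) = mex{1,1} = 0
G(13) = mex{0,0} = 1
G(14) = mex{1,1} = 0
G(n+2) = G(n) holds for n = 0,…,2 (a full window of length max(S) = 3), so the sequence is purely periodic with period 2.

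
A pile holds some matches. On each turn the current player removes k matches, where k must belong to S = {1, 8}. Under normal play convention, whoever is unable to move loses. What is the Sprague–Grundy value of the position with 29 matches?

0

G(0) = 0
G(1) = mex{0} = 1
G(2) = mex{1} = 0
G(3) = mex{0} = 1
G(4) = mex{1} = 0
G(5) = mex{0} = 1
G(6) = mex{1} = 0
G(7) = mex{0} = 1
G(8) = mex{1,0} = 2
G(9) = mex{2,1} = 0
G(10) = mex{0,0} = 1
G(11) = mex{1,1} = 0
G(12) = mex{0,0} = 1
G(13) = mex{1,1} = 0
G(14) = mex{0,0} = 1
G(15) = mex{1,1} = 0
G(16) = mex{0,2} = 1
G(17) = mex{1,0} = 2
G(18) = mex{2,1} = 0
G(19) = mex{0,0} = 1
G(20) = mex{1,1} = 0
G(21) = mex{0,0} = 1
G(22) = mex{1,1} = 0
G(23) = mex{0,0} = 1
G(24) = mex{1,1} = 0
G(25) = mex{0,2} = 1
G(26) = mex{1,0} = 2
G(27) = mex{2,1} = 0
G(28) = mex{0,0} = 1
G(29) = mex{1,1} = 0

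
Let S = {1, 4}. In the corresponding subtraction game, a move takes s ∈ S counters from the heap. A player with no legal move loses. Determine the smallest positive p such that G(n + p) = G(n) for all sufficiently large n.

G(0) = 0
G(1) = mex{0} = 1
G(2) = mex{1} = 0
G(3) = mex{0} = 1
G(4) = mex{1,0} = 2
G(5) = mex{2,1} = 0
G(6) = mex{0,0} = 1
G(7) = mex{1,1} = 0
G(8) = mex{0,2} = 1
G(9) = mex{1,0} = 2
G(10) = mex{2,1} = 0
G(11) = mex{0,0} = 1
G(12) = mex{1,1} = 0
G(13) = mex{0,2} = 1
G(14) = mex{1,0} = 2
G(n+5) = G(n) holds for n = 0,…,3 (a full window of length max(S) = 4), so the sequence is purely periodic with period 5.

5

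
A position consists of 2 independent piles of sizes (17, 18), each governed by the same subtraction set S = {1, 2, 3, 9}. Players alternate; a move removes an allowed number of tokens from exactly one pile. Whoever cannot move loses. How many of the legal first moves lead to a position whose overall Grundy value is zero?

3

All piles use S = {1, 2, 3, 9}:
G(0) = 0
G(1) = mex{0} = 1
G(2) = mex{1,0} = 2
G(3) = mex{2,1,0} = 3
G(4) = mex{3,2,1} = 0
G(5) = mex{0,3,2} = 1
G(6) = mex{1,0,3} = 2
G(7) = mex{2,1,0} = 3
G(8) = mex{3,2,1} = 0
G(9) = mex{0,3,2,0} = 1
G(10) = mex{1,0,3,1} = 2
G(11) = mex{2,1,0,2} = 3
G(12) = mex{3,2,1,3} = 0
G(13) = mex{0,3,2,0} = 1
G(14) = mex{1,0,3,1} = 2
G(15) = mex{2,1,0,2} = 3
G(16) = mex{3,2,1,3} = 0
G(17) = mex{0,3,2,0} = 1
G(18) = mex{1,0,3,1} = 2
Pile A: G(17) = 1.
Pile B: G(18) = 2.
Combined Grundy value = 1 ⊕ 2 = 3.
A winning move leaves total XOR = 0, i.e. changes one component's Grundy value g to g ⊕ X where X is the current total.
Pile A: need g' = 1⊕3 = 2. Options: 17−1→G=0, 17−2→G=3, 17−3→G=2, 17−9→G=0. Hits: 1.
Pile B: need g' = 2⊕3 = 1. Options: 18−1→G=1, 18−2→G=0, 18−3→G=3, 18−9→G=1. Hits: 2.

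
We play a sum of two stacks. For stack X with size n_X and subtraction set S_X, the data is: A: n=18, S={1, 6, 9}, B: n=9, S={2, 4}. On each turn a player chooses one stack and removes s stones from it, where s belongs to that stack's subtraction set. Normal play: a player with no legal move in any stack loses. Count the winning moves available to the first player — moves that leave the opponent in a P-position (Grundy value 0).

0

Stack A, S = {1, 6, 9}:
n :  0  1  2  3  4  5  6  7  8  9 10 11 12 13 14 15 16 17 18
G :  0  1  0  1  0  1  2  0  1  2  3  2  0  1  0  1  2  0  1
G_A(18) = 1.
Stack B, S = {2, 4}:
G(0) = 0
G(1) = mex{} = 0
G(2) = mex{0} = 1
G(3) = mex{0} = 1
G(4) = mex{1,0} = 2
G(5) = mex{1,0} = 2
G(6) = mex{2,1} = 0
G(7) = mex{2,1} = 0
G(8) = mex{0,2} = 1
G(9) = mex{0,2} = 1
G_B(9) = 1.
Combined Grundy value = 1 ⊕ 1 = 0.
A winning move leaves total XOR = 0, i.e. changes one component's Grundy value g to g ⊕ X where X is the current total.
Stack A: target g' = 1⊕0 = 1, but every legal move changes the Grundy value (mex property), so 0 moves.
Stack B: target g' = 1⊕0 = 1, but every legal move changes the Grundy value (mex property), so 0 moves.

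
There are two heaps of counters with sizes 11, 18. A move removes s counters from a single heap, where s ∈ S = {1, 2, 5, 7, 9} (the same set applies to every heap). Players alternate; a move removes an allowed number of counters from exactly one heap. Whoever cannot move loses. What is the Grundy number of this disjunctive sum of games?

All heaps use S = {1, 2, 5, 7, 9}:
n :  0  1  2  3  4  5  6  7  8  9 10 11 12 13 14 15 16 17 18
G :  0  1  2  0  1  2  0  1  2  3  4  5  3  4  0  1  2  0  1
Heap A: G(11) = 5.
Heap B: G(18) = 1.
Combined Grundy value = 5 ⊕ 1 = 4.

4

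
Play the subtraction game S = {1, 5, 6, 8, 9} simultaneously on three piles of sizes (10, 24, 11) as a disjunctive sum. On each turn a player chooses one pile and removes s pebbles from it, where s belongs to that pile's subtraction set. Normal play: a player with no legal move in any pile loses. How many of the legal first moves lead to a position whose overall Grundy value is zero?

5

All piles use S = {1, 5, 6, 8, 9}:
n :  0  1  2  3  4  5  6  7  8  9 10 11 12 13 14 15 16 17 18 19 20 21 22 23 24
G :  0  1  0  1  0  1  2  3  2  3  2  3  4  5  0  1  0  1  0  1  2  3  2  3  2
Pile A: G(10) = 2.
Pile B: G(24) = 2.
Pile C: G(11) = 3.
Combined Grundy value = 2 ⊕ 2 ⊕ 3 = 3.
A winning move leaves total XOR = 0, i.e. changes one component's Grundy value g to g ⊕ X where X is the current total.
Pile A: need g' = 2⊕3 = 1. Options: 10−1→G=3, 10−5→G=1, 10−6→G=0, 10−8→G=0, 10−9→G=1. Hits: 2.
Pile B: need g' = 2⊕3 = 1. Options: 24−1→G=3, 24−5→G=1, 24−6→G=0, 24−8→G=0, 24−9→G=1. Hits: 2.
Pile C: need g' = 3⊕3 = 0. Options: 11−1→G=2, 11−5→G=2, 11−6→G=1, 11−8→G=1, 11−9→G=0. Hits: 1.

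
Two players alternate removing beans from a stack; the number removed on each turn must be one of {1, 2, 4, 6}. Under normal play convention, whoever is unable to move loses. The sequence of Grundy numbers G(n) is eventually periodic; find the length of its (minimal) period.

8

G(0) = 0
G(1) = mex{0} = 1
G(2) = mex{1,0} = 2
G(3) = mex{2,1} = 0
G(4) = mex{0,2,0} = 1
G(5) = mex{1,0,1} = 2
G(6) = mex{2,1,2,0} = 3
G(7) = mex{3,2,0,1} = 4
G(8) = mex{4,3,1,2} = 0
G(9) = mex{0,4,2,0} = 1
G(10) = mex{1,0,3,1} = 2
G(11) = mex{2,1,4,2} = 0
G(12) = mex{0,2,0,3} = 1
G(13) = mex{1,0,1,4} = 2
G(14) = mex{2,1,2,0} = 3
G(15) = mex{3,2,0,1} = 4
G(16) = mex{4,3,1,2} = 0
G(17) = mex{0,4,2,0} = 1
G(n+8) = G(n) holds for n = 0,…,5 (a full window of length max(S) = 6), so the sequence is purely periodic with period 8.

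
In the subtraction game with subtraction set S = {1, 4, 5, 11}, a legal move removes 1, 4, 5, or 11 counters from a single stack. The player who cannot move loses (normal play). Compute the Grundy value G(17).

n :  0  1  2  3  4  5  6  7  8  9 10 11 12 13 14 15 16 17
G :  0  1  0  1  2  3  2  3  0  1  0  1  2  3  2  3  0  1

1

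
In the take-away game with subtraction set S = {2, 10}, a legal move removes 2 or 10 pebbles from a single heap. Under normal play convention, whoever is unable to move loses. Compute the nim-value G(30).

n :  0  1  2  3  4  5  6  7  8  9 10 11 12 13 14 15 16 17 18 19 20 21 22 23 24 25 26 27 28 29 30
G :  0  0  1  1  0  0  1  1  0  0  1  1  0  0  1  1  0  0  1  1  0  0  1  1  0  0  1  1  0  0  1

1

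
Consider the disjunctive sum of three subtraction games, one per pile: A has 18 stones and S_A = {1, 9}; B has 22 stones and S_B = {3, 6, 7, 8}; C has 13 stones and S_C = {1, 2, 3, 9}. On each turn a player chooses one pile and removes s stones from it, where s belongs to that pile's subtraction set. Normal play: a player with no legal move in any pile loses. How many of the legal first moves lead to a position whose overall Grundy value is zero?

Pile A, S = {1, 9}:
G(0) = 0
G(1) = mex{0} = 1
G(2) = mex{1} = 0
G(3) = mex{0} = 1
G(4) = mex{1} = 0
G(5) = mex{0} = 1
G(6) = mex{1} = 0
G(7) = mex{0} = 1
G(8) = mex{1} = 0
G(9) = mex{0,0} = 1
G(10) = mex{1,1} = 0
G(11) = mex{0,0} = 1
G(12) = mex{1,1} = 0
G(13) = mex{0,0} = 1
G(14) = mex{1,1} = 0
G(15) = mex{0,0} = 1
G(16) = mex{1,1} = 0
G(17) = mex{0,0} = 1
G(18) = mex{1,1} = 0
G_A(18) = 0.
Pile B, S = {3, 6, 7, 8}:
n :  0  1  2  3  4  5  6  7  8  9 10 11 12 13 14 15 16 17 18 19 20 21 22
G :  0  0  0  1  1  1  2  2  2  3  3  0  0  0  1  1  1  2  2  2  3  3  0
G_B(22) = 0.
Pile C, S = {1, 2, 3, 9}:
G(0) = 0
G(1) = mex{0} = 1
G(2) = mex{1,0} = 2
G(3) = mex{2,1,0} = 3
G(4) = mex{3,2,1} = 0
G(5) = mex{0,3,2} = 1
G(6) = mex{1,0,3} = 2
G(7) = mex{2,1,0} = 3
G(8) = mex{3,2,1} = 0
G(9) = mex{0,3,2,0} = 1
G(10) = mex{1,0,3,1} = 2
G(11) = mex{2,1,0,2} = 3
G(12) = mex{3,2,1,3} = 0
G(13) = mex{0,3,2,0} = 1
G_C(13) = 1.
Combined Grundy value = 0 ⊕ 0 ⊕ 1 = 1.
A winning move leaves total XOR = 0, i.e. changes one component's Grundy value g to g ⊕ X where X is the current total.
Pile A: need g' = 0⊕1 = 1. Options: 18−1→G=1, 18−9→G=1. Hits: 2.
Pile B: need g' = 0⊕1 = 1. Options: 22−3→G=2, 22−6→G=1, 22−7→G=1, 22−8→G=1. Hits: 3.
Pile C: need g' = 1⊕1 = 0. Options: 13−1→G=0, 13−2→G=3, 13−3→G=2, 13−9→G=0. Hits: 2.

7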